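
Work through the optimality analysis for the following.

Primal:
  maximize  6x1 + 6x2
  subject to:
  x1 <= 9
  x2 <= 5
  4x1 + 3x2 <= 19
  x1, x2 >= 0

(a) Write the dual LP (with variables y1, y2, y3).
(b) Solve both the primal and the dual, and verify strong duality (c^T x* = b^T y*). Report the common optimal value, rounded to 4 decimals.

The standard primal-dual pair for 'max c^T x s.t. A x <= b, x >= 0' is:
  Dual:  min b^T y  s.t.  A^T y >= c,  y >= 0.

So the dual LP is:
  minimize  9y1 + 5y2 + 19y3
  subject to:
    y1 + 4y3 >= 6
    y2 + 3y3 >= 6
    y1, y2, y3 >= 0

Solving the primal: x* = (1, 5).
  primal value c^T x* = 36.
Solving the dual: y* = (0, 1.5, 1.5).
  dual value b^T y* = 36.
Strong duality: c^T x* = b^T y*. Confirmed.

36


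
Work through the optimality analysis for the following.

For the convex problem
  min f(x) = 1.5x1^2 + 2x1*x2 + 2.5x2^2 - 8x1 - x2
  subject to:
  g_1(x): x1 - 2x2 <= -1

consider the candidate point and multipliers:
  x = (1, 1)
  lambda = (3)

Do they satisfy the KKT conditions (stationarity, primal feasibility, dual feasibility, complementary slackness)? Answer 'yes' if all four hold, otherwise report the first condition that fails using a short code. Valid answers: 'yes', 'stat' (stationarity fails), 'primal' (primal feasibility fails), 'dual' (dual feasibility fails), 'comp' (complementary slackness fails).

Gradient of f: grad f(x) = Q x + c = (-3, 6)
Constraint values g_i(x) = a_i^T x - b_i:
  g_1((1, 1)) = 0
Stationarity residual: grad f(x) + sum_i lambda_i a_i = (0, 0)
  -> stationarity OK
Primal feasibility (all g_i <= 0): OK
Dual feasibility (all lambda_i >= 0): OK
Complementary slackness (lambda_i * g_i(x) = 0 for all i): OK

Verdict: yes, KKT holds.

yes


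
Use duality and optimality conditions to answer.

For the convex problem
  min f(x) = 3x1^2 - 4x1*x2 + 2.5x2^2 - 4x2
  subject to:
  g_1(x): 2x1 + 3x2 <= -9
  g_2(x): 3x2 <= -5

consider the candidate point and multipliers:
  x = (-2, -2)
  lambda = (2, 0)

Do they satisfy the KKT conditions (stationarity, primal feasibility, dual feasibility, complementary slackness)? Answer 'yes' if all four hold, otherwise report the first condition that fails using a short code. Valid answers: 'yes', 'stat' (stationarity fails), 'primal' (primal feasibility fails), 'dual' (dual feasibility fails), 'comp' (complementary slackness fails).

Gradient of f: grad f(x) = Q x + c = (-4, -6)
Constraint values g_i(x) = a_i^T x - b_i:
  g_1((-2, -2)) = -1
  g_2((-2, -2)) = -1
Stationarity residual: grad f(x) + sum_i lambda_i a_i = (0, 0)
  -> stationarity OK
Primal feasibility (all g_i <= 0): OK
Dual feasibility (all lambda_i >= 0): OK
Complementary slackness (lambda_i * g_i(x) = 0 for all i): FAILS

Verdict: the first failing condition is complementary_slackness -> comp.

comp


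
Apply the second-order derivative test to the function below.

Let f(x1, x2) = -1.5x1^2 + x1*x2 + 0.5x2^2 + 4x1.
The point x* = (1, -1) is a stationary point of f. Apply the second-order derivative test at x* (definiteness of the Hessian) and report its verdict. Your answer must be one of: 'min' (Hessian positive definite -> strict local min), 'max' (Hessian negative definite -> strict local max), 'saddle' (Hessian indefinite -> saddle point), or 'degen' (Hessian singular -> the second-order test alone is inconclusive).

Compute the Hessian H = grad^2 f:
  H = [[-3, 1], [1, 1]]
Verify stationarity: grad f(x*) = H x* + g = (0, 0).
Eigenvalues of H: -3.2361, 1.2361.
Eigenvalues have mixed signs, so H is indefinite -> x* is a saddle point.

saddle


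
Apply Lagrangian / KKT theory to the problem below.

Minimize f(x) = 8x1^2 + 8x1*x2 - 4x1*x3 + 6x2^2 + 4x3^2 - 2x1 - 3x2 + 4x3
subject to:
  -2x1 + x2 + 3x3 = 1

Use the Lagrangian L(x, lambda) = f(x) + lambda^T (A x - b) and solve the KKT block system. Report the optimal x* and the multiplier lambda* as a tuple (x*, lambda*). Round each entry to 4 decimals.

Form the Lagrangian:
  L(x, lambda) = (1/2) x^T Q x + c^T x + lambda^T (A x - b)
Stationarity (grad_x L = 0): Q x + c + A^T lambda = 0.
Primal feasibility: A x = b.

This gives the KKT block system:
  [ Q   A^T ] [ x     ]   [-c ]
  [ A    0  ] [ lambda ] = [ b ]

Solving the linear system:
  x*      = (-0.4261, 0.6549, -0.169)
  lambda* = (-1.4507)
  f(x*)   = -0.169

x* = (-0.4261, 0.6549, -0.169), lambda* = (-1.4507)


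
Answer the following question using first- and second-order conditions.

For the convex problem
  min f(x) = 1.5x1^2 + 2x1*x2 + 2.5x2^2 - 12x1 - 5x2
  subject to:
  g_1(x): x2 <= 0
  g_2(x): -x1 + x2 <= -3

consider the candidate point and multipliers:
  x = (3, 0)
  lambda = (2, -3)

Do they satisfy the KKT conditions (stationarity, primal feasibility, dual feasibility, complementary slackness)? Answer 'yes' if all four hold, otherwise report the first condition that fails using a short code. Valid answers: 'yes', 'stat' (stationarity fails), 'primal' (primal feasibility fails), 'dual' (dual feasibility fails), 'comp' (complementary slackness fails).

Gradient of f: grad f(x) = Q x + c = (-3, 1)
Constraint values g_i(x) = a_i^T x - b_i:
  g_1((3, 0)) = 0
  g_2((3, 0)) = 0
Stationarity residual: grad f(x) + sum_i lambda_i a_i = (0, 0)
  -> stationarity OK
Primal feasibility (all g_i <= 0): OK
Dual feasibility (all lambda_i >= 0): FAILS
Complementary slackness (lambda_i * g_i(x) = 0 for all i): OK

Verdict: the first failing condition is dual_feasibility -> dual.

dual


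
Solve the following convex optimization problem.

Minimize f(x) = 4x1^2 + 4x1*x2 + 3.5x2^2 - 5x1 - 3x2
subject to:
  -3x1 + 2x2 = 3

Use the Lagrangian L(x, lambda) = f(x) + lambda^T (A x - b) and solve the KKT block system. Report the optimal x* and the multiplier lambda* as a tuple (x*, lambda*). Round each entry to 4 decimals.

Form the Lagrangian:
  L(x, lambda) = (1/2) x^T Q x + c^T x + lambda^T (A x - b)
Stationarity (grad_x L = 0): Q x + c + A^T lambda = 0.
Primal feasibility: A x = b.

This gives the KKT block system:
  [ Q   A^T ] [ x     ]   [-c ]
  [ A    0  ] [ lambda ] = [ b ]

Solving the linear system:
  x*      = (-0.3427, 0.986)
  lambda* = (-1.2657)
  f(x*)   = 1.2762

x* = (-0.3427, 0.986), lambda* = (-1.2657)


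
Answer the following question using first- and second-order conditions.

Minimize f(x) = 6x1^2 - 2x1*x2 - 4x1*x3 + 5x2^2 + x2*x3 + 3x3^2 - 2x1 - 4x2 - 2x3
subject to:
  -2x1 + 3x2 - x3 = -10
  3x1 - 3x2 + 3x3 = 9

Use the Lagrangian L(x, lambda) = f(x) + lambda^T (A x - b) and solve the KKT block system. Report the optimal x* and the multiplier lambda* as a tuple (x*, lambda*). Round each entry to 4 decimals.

Form the Lagrangian:
  L(x, lambda) = (1/2) x^T Q x + c^T x + lambda^T (A x - b)
Stationarity (grad_x L = 0): Q x + c + A^T lambda = 0.
Primal feasibility: A x = b.

This gives the KKT block system:
  [ Q   A^T ] [ x     ]   [-c ]
  [ A    0  ] [ lambda ] = [ b ]

Solving the linear system:
  x*      = (0.4857, -3.2571, -0.7429)
  lambda* = (24.9714, 12.2095)
  f(x*)   = 76.6857

x* = (0.4857, -3.2571, -0.7429), lambda* = (24.9714, 12.2095)


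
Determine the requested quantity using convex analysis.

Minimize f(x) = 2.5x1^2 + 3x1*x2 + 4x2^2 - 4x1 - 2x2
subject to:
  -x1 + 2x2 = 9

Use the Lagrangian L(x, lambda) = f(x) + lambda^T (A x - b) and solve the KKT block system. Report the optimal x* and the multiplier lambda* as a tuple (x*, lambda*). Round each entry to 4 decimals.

Form the Lagrangian:
  L(x, lambda) = (1/2) x^T Q x + c^T x + lambda^T (A x - b)
Stationarity (grad_x L = 0): Q x + c + A^T lambda = 0.
Primal feasibility: A x = b.

This gives the KKT block system:
  [ Q   A^T ] [ x     ]   [-c ]
  [ A    0  ] [ lambda ] = [ b ]

Solving the linear system:
  x*      = (-2.65, 3.175)
  lambda* = (-7.725)
  f(x*)   = 36.8875

x* = (-2.65, 3.175), lambda* = (-7.725)


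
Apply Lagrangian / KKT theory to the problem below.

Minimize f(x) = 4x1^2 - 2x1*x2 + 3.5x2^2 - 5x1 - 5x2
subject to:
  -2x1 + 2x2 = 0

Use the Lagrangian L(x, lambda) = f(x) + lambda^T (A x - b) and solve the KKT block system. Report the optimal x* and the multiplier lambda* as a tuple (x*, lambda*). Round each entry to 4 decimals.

Form the Lagrangian:
  L(x, lambda) = (1/2) x^T Q x + c^T x + lambda^T (A x - b)
Stationarity (grad_x L = 0): Q x + c + A^T lambda = 0.
Primal feasibility: A x = b.

This gives the KKT block system:
  [ Q   A^T ] [ x     ]   [-c ]
  [ A    0  ] [ lambda ] = [ b ]

Solving the linear system:
  x*      = (0.9091, 0.9091)
  lambda* = (0.2273)
  f(x*)   = -4.5455

x* = (0.9091, 0.9091), lambda* = (0.2273)


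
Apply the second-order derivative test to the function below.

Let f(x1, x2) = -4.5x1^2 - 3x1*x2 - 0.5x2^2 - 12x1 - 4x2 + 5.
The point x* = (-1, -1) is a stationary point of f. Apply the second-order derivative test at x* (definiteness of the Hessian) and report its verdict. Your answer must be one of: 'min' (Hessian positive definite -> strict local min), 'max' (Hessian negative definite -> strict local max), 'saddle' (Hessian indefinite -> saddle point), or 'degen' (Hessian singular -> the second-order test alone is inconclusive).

Compute the Hessian H = grad^2 f:
  H = [[-9, -3], [-3, -1]]
Verify stationarity: grad f(x*) = H x* + g = (0, 0).
Eigenvalues of H: -10, 0.
H has a zero eigenvalue (singular; negative semidefinite but not definite), so H is neither positive definite, negative definite, nor indefinite. The second-order test alone is inconclusive -> degen.
(Indeed, f is constant along the null direction of H through x*, so x* is not a strict local extremum.)

degen


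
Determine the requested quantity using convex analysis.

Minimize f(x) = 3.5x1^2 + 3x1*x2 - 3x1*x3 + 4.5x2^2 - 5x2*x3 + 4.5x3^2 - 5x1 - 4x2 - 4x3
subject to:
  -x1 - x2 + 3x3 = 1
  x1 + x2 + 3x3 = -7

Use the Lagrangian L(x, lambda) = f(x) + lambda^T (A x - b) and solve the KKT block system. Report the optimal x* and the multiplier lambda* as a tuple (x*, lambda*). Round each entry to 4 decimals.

Form the Lagrangian:
  L(x, lambda) = (1/2) x^T Q x + c^T x + lambda^T (A x - b)
Stationarity (grad_x L = 0): Q x + c + A^T lambda = 0.
Primal feasibility: A x = b.

This gives the KKT block system:
  [ Q   A^T ] [ x     ]   [-c ]
  [ A    0  ] [ lambda ] = [ b ]

Solving the linear system:
  x*      = (-2.1, -1.9, -1)
  lambda* = (-11.6667, 10.7333)
  f(x*)   = 54.45

x* = (-2.1, -1.9, -1), lambda* = (-11.6667, 10.7333)


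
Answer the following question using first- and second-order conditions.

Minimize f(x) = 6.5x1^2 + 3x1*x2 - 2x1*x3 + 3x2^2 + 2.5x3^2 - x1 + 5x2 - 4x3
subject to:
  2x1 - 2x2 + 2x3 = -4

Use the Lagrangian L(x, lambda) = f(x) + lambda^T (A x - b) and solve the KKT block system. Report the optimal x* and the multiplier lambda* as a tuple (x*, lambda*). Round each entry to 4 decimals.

Form the Lagrangian:
  L(x, lambda) = (1/2) x^T Q x + c^T x + lambda^T (A x - b)
Stationarity (grad_x L = 0): Q x + c + A^T lambda = 0.
Primal feasibility: A x = b.

This gives the KKT block system:
  [ Q   A^T ] [ x     ]   [-c ]
  [ A    0  ] [ lambda ] = [ b ]

Solving the linear system:
  x*      = (-0.6681, 0.5752, -0.7566)
  lambda* = (3.2235)
  f(x*)   = 9.7323

x* = (-0.6681, 0.5752, -0.7566), lambda* = (3.2235)


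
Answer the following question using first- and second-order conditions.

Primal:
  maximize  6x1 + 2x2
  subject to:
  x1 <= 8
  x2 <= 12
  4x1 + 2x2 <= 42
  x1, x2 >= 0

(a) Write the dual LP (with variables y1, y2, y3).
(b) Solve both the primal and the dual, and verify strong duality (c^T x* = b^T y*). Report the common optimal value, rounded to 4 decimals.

The standard primal-dual pair for 'max c^T x s.t. A x <= b, x >= 0' is:
  Dual:  min b^T y  s.t.  A^T y >= c,  y >= 0.

So the dual LP is:
  minimize  8y1 + 12y2 + 42y3
  subject to:
    y1 + 4y3 >= 6
    y2 + 2y3 >= 2
    y1, y2, y3 >= 0

Solving the primal: x* = (8, 5).
  primal value c^T x* = 58.
Solving the dual: y* = (2, 0, 1).
  dual value b^T y* = 58.
Strong duality: c^T x* = b^T y*. Confirmed.

58


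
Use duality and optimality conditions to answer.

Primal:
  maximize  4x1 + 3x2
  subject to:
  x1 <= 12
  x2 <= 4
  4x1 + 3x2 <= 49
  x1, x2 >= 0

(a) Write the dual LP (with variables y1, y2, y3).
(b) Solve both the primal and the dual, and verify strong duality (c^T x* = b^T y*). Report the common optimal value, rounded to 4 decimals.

The standard primal-dual pair for 'max c^T x s.t. A x <= b, x >= 0' is:
  Dual:  min b^T y  s.t.  A^T y >= c,  y >= 0.

So the dual LP is:
  minimize  12y1 + 4y2 + 49y3
  subject to:
    y1 + 4y3 >= 4
    y2 + 3y3 >= 3
    y1, y2, y3 >= 0

Solving the primal: x* = (9.25, 4).
  primal value c^T x* = 49.
Solving the dual: y* = (0, 0, 1).
  dual value b^T y* = 49.
Strong duality: c^T x* = b^T y*. Confirmed.

49


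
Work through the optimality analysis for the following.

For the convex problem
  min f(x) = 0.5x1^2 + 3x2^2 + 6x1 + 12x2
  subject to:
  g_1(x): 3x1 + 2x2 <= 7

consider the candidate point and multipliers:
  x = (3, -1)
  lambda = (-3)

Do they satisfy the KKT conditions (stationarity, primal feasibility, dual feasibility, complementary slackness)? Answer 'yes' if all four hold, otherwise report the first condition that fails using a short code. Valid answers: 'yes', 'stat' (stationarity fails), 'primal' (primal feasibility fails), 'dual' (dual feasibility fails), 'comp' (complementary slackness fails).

Gradient of f: grad f(x) = Q x + c = (9, 6)
Constraint values g_i(x) = a_i^T x - b_i:
  g_1((3, -1)) = 0
Stationarity residual: grad f(x) + sum_i lambda_i a_i = (0, 0)
  -> stationarity OK
Primal feasibility (all g_i <= 0): OK
Dual feasibility (all lambda_i >= 0): FAILS
Complementary slackness (lambda_i * g_i(x) = 0 for all i): OK

Verdict: the first failing condition is dual_feasibility -> dual.

dual


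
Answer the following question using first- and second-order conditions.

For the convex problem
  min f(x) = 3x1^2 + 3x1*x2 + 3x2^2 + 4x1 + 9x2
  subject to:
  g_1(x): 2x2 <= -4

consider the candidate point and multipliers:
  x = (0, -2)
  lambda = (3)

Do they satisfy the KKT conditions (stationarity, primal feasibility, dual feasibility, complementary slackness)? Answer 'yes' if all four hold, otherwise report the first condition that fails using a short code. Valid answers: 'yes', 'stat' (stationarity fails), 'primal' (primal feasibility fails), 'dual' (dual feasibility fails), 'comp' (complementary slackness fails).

Gradient of f: grad f(x) = Q x + c = (-2, -3)
Constraint values g_i(x) = a_i^T x - b_i:
  g_1((0, -2)) = 0
Stationarity residual: grad f(x) + sum_i lambda_i a_i = (-2, 3)
  -> stationarity FAILS
Primal feasibility (all g_i <= 0): OK
Dual feasibility (all lambda_i >= 0): OK
Complementary slackness (lambda_i * g_i(x) = 0 for all i): OK

Verdict: the first failing condition is stationarity -> stat.

stat


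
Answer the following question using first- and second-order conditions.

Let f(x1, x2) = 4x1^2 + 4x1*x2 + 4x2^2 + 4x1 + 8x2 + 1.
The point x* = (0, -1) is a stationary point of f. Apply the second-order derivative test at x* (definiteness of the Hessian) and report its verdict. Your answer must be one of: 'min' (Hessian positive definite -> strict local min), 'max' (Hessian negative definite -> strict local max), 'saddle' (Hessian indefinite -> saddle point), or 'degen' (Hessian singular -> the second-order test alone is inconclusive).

Compute the Hessian H = grad^2 f:
  H = [[8, 4], [4, 8]]
Verify stationarity: grad f(x*) = H x* + g = (0, 0).
Eigenvalues of H: 4, 12.
Both eigenvalues > 0, so H is positive definite -> x* is a strict local min.

min


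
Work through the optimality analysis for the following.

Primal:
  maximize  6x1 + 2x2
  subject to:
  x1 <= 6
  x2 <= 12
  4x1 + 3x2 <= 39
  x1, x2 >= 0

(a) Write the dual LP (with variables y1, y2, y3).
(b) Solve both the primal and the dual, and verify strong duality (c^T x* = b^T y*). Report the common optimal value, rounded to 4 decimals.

The standard primal-dual pair for 'max c^T x s.t. A x <= b, x >= 0' is:
  Dual:  min b^T y  s.t.  A^T y >= c,  y >= 0.

So the dual LP is:
  minimize  6y1 + 12y2 + 39y3
  subject to:
    y1 + 4y3 >= 6
    y2 + 3y3 >= 2
    y1, y2, y3 >= 0

Solving the primal: x* = (6, 5).
  primal value c^T x* = 46.
Solving the dual: y* = (3.3333, 0, 0.6667).
  dual value b^T y* = 46.
Strong duality: c^T x* = b^T y*. Confirmed.

46


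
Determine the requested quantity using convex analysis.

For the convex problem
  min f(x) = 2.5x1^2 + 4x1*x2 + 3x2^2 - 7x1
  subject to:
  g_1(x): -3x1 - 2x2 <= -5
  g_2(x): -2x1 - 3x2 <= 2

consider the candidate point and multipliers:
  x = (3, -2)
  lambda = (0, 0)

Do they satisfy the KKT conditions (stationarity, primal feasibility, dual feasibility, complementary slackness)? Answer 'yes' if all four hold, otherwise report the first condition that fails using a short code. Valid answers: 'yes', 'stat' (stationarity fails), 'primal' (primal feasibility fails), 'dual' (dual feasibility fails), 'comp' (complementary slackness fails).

Gradient of f: grad f(x) = Q x + c = (0, 0)
Constraint values g_i(x) = a_i^T x - b_i:
  g_1((3, -2)) = 0
  g_2((3, -2)) = -2
Stationarity residual: grad f(x) + sum_i lambda_i a_i = (0, 0)
  -> stationarity OK
Primal feasibility (all g_i <= 0): OK
Dual feasibility (all lambda_i >= 0): OK
Complementary slackness (lambda_i * g_i(x) = 0 for all i): OK

Verdict: yes, KKT holds.

yes


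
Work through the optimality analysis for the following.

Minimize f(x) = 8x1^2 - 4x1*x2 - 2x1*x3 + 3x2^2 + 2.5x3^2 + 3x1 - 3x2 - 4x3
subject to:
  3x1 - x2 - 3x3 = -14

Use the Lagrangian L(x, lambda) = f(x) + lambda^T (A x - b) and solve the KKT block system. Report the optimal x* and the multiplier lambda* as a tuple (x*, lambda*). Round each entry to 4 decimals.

Form the Lagrangian:
  L(x, lambda) = (1/2) x^T Q x + c^T x + lambda^T (A x - b)
Stationarity (grad_x L = 0): Q x + c + A^T lambda = 0.
Primal feasibility: A x = b.

This gives the KKT block system:
  [ Q   A^T ] [ x     ]   [-c ]
  [ A    0  ] [ lambda ] = [ b ]

Solving the linear system:
  x*      = (-0.4396, 1.1054, 3.8586)
  lambda* = (5.3907)
  f(x*)   = 27.7005

x* = (-0.4396, 1.1054, 3.8586), lambda* = (5.3907)


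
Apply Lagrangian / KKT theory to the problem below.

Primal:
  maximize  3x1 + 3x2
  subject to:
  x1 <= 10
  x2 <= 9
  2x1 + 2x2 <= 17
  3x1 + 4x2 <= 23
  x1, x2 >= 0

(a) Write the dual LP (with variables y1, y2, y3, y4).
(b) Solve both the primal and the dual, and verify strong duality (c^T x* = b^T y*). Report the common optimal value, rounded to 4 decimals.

The standard primal-dual pair for 'max c^T x s.t. A x <= b, x >= 0' is:
  Dual:  min b^T y  s.t.  A^T y >= c,  y >= 0.

So the dual LP is:
  minimize  10y1 + 9y2 + 17y3 + 23y4
  subject to:
    y1 + 2y3 + 3y4 >= 3
    y2 + 2y3 + 4y4 >= 3
    y1, y2, y3, y4 >= 0

Solving the primal: x* = (7.6667, 0).
  primal value c^T x* = 23.
Solving the dual: y* = (0, 0, 0, 1).
  dual value b^T y* = 23.
Strong duality: c^T x* = b^T y*. Confirmed.

23


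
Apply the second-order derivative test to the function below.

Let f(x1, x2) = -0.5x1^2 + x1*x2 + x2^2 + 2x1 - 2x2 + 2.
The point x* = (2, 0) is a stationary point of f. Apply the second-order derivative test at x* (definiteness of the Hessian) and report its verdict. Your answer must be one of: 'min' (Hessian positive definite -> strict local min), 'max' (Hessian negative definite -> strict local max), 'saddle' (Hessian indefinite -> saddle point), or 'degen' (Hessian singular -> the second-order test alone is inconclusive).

Compute the Hessian H = grad^2 f:
  H = [[-1, 1], [1, 2]]
Verify stationarity: grad f(x*) = H x* + g = (0, 0).
Eigenvalues of H: -1.3028, 2.3028.
Eigenvalues have mixed signs, so H is indefinite -> x* is a saddle point.

saddle


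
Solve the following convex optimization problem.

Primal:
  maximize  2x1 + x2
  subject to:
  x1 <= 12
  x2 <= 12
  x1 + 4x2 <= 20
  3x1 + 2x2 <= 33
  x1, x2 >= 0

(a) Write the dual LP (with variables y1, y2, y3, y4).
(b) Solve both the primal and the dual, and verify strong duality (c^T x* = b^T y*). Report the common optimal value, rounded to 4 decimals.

The standard primal-dual pair for 'max c^T x s.t. A x <= b, x >= 0' is:
  Dual:  min b^T y  s.t.  A^T y >= c,  y >= 0.

So the dual LP is:
  minimize  12y1 + 12y2 + 20y3 + 33y4
  subject to:
    y1 + y3 + 3y4 >= 2
    y2 + 4y3 + 2y4 >= 1
    y1, y2, y3, y4 >= 0

Solving the primal: x* = (11, 0).
  primal value c^T x* = 22.
Solving the dual: y* = (0, 0, 0, 0.6667).
  dual value b^T y* = 22.
Strong duality: c^T x* = b^T y*. Confirmed.

22


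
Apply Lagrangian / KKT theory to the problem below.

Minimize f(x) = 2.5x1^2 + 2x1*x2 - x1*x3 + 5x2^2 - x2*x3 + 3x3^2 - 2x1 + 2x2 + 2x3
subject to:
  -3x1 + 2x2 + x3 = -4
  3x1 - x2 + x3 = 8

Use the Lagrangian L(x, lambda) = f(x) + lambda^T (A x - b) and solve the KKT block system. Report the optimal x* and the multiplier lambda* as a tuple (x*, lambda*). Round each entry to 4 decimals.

Form the Lagrangian:
  L(x, lambda) = (1/2) x^T Q x + c^T x + lambda^T (A x - b)
Stationarity (grad_x L = 0): Q x + c + A^T lambda = 0.
Primal feasibility: A x = b.

This gives the KKT block system:
  [ Q   A^T ] [ x     ]   [-c ]
  [ A    0  ] [ lambda ] = [ b ]

Solving the linear system:
  x*      = (1.9692, -0.0615, 2.0308)
  lambda* = (-5.1897, -7.0872)
  f(x*)   = 17.9692

x* = (1.9692, -0.0615, 2.0308), lambda* = (-5.1897, -7.0872)


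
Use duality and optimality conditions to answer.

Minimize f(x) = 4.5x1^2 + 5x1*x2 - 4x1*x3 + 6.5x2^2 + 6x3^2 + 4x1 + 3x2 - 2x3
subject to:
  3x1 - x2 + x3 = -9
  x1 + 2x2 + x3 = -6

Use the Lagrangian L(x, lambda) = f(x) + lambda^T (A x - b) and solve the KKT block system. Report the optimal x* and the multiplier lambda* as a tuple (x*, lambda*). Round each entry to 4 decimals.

Form the Lagrangian:
  L(x, lambda) = (1/2) x^T Q x + c^T x + lambda^T (A x - b)
Stationarity (grad_x L = 0): Q x + c + A^T lambda = 0.
Primal feasibility: A x = b.

This gives the KKT block system:
  [ Q   A^T ] [ x     ]   [-c ]
  [ A    0  ] [ lambda ] = [ b ]

Solving the linear system:
  x*      = (-2.6586, -0.7724, -1.7966)
  lambda* = (1.8388, 11.0864)
  f(x*)   = 36.8546

x* = (-2.6586, -0.7724, -1.7966), lambda* = (1.8388, 11.0864)


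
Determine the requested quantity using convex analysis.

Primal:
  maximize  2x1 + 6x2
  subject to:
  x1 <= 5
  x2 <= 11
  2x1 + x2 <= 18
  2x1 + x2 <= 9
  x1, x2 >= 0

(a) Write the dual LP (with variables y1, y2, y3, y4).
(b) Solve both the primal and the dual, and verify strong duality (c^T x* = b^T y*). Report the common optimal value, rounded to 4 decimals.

The standard primal-dual pair for 'max c^T x s.t. A x <= b, x >= 0' is:
  Dual:  min b^T y  s.t.  A^T y >= c,  y >= 0.

So the dual LP is:
  minimize  5y1 + 11y2 + 18y3 + 9y4
  subject to:
    y1 + 2y3 + 2y4 >= 2
    y2 + y3 + y4 >= 6
    y1, y2, y3, y4 >= 0

Solving the primal: x* = (0, 9).
  primal value c^T x* = 54.
Solving the dual: y* = (0, 0, 0, 6).
  dual value b^T y* = 54.
Strong duality: c^T x* = b^T y*. Confirmed.

54


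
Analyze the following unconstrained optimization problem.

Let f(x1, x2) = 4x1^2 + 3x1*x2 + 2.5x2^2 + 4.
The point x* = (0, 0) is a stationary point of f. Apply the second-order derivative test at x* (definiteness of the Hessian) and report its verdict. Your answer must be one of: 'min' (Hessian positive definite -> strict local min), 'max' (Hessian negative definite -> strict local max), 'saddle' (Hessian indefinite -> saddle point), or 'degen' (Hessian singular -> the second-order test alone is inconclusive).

Compute the Hessian H = grad^2 f:
  H = [[8, 3], [3, 5]]
Verify stationarity: grad f(x*) = H x* + g = (0, 0).
Eigenvalues of H: 3.1459, 9.8541.
Both eigenvalues > 0, so H is positive definite -> x* is a strict local min.

min


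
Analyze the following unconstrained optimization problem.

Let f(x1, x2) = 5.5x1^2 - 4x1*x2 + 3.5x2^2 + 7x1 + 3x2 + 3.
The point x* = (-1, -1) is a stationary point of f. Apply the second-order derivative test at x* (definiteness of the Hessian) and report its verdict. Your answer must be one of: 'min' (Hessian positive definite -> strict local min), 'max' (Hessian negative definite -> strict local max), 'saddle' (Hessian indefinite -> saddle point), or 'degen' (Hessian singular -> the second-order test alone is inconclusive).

Compute the Hessian H = grad^2 f:
  H = [[11, -4], [-4, 7]]
Verify stationarity: grad f(x*) = H x* + g = (0, 0).
Eigenvalues of H: 4.5279, 13.4721.
Both eigenvalues > 0, so H is positive definite -> x* is a strict local min.

min


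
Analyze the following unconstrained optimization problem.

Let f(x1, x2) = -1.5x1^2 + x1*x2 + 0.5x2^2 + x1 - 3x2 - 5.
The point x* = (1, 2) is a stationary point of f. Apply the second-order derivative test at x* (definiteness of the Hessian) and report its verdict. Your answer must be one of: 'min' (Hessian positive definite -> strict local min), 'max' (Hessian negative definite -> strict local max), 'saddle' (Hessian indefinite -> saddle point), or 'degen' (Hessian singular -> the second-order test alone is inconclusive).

Compute the Hessian H = grad^2 f:
  H = [[-3, 1], [1, 1]]
Verify stationarity: grad f(x*) = H x* + g = (0, 0).
Eigenvalues of H: -3.2361, 1.2361.
Eigenvalues have mixed signs, so H is indefinite -> x* is a saddle point.

saddle


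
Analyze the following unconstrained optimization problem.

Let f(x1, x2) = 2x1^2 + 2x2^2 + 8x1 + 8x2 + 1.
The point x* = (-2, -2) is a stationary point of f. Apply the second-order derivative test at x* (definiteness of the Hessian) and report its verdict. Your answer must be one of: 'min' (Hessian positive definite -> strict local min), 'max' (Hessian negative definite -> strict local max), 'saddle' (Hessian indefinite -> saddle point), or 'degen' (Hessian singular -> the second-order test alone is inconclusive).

Compute the Hessian H = grad^2 f:
  H = [[4, 0], [0, 4]]
Verify stationarity: grad f(x*) = H x* + g = (0, 0).
Eigenvalues of H: 4, 4.
Both eigenvalues > 0, so H is positive definite -> x* is a strict local min.

min


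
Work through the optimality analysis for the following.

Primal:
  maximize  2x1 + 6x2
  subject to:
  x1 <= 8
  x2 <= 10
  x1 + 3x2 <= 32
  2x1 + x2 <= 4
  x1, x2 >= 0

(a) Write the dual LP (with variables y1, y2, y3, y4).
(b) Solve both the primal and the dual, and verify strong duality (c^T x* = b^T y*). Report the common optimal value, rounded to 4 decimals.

The standard primal-dual pair for 'max c^T x s.t. A x <= b, x >= 0' is:
  Dual:  min b^T y  s.t.  A^T y >= c,  y >= 0.

So the dual LP is:
  minimize  8y1 + 10y2 + 32y3 + 4y4
  subject to:
    y1 + y3 + 2y4 >= 2
    y2 + 3y3 + y4 >= 6
    y1, y2, y3, y4 >= 0

Solving the primal: x* = (0, 4).
  primal value c^T x* = 24.
Solving the dual: y* = (0, 0, 0, 6).
  dual value b^T y* = 24.
Strong duality: c^T x* = b^T y*. Confirmed.

24


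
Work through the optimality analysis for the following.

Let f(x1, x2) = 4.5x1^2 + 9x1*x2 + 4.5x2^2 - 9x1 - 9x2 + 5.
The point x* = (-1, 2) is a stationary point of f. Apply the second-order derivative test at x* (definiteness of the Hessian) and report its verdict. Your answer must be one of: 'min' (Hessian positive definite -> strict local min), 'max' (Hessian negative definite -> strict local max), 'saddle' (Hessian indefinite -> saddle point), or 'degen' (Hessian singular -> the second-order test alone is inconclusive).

Compute the Hessian H = grad^2 f:
  H = [[9, 9], [9, 9]]
Verify stationarity: grad f(x*) = H x* + g = (0, 0).
Eigenvalues of H: 0, 18.
H has a zero eigenvalue (singular; positive semidefinite but not definite), so H is neither positive definite, negative definite, nor indefinite. The second-order test alone is inconclusive -> degen.
(Indeed, f is constant along the null direction of H through x*, so x* is not a strict local extremum.)

degen


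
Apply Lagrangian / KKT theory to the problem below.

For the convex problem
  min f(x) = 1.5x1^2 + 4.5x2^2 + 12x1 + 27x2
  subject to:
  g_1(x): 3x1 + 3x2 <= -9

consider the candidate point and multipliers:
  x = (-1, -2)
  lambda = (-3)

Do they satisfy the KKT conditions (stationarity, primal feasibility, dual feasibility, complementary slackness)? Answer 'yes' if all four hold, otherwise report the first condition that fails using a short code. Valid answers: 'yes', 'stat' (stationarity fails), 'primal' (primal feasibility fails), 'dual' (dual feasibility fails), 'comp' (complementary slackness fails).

Gradient of f: grad f(x) = Q x + c = (9, 9)
Constraint values g_i(x) = a_i^T x - b_i:
  g_1((-1, -2)) = 0
Stationarity residual: grad f(x) + sum_i lambda_i a_i = (0, 0)
  -> stationarity OK
Primal feasibility (all g_i <= 0): OK
Dual feasibility (all lambda_i >= 0): FAILS
Complementary slackness (lambda_i * g_i(x) = 0 for all i): OK

Verdict: the first failing condition is dual_feasibility -> dual.

dual


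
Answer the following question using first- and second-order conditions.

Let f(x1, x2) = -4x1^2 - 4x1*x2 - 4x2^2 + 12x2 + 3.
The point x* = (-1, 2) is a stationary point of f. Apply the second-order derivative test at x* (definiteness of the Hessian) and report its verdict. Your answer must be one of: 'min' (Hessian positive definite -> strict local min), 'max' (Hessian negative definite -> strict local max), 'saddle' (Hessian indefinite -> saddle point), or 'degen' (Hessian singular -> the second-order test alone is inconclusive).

Compute the Hessian H = grad^2 f:
  H = [[-8, -4], [-4, -8]]
Verify stationarity: grad f(x*) = H x* + g = (0, 0).
Eigenvalues of H: -12, -4.
Both eigenvalues < 0, so H is negative definite -> x* is a strict local max.

max


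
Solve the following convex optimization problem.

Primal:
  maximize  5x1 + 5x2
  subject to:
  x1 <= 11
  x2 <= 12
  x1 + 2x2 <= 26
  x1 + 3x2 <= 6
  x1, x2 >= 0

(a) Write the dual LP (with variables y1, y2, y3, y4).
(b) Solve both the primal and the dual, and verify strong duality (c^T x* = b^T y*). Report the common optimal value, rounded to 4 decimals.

The standard primal-dual pair for 'max c^T x s.t. A x <= b, x >= 0' is:
  Dual:  min b^T y  s.t.  A^T y >= c,  y >= 0.

So the dual LP is:
  minimize  11y1 + 12y2 + 26y3 + 6y4
  subject to:
    y1 + y3 + y4 >= 5
    y2 + 2y3 + 3y4 >= 5
    y1, y2, y3, y4 >= 0

Solving the primal: x* = (6, 0).
  primal value c^T x* = 30.
Solving the dual: y* = (0, 0, 0, 5).
  dual value b^T y* = 30.
Strong duality: c^T x* = b^T y*. Confirmed.

30


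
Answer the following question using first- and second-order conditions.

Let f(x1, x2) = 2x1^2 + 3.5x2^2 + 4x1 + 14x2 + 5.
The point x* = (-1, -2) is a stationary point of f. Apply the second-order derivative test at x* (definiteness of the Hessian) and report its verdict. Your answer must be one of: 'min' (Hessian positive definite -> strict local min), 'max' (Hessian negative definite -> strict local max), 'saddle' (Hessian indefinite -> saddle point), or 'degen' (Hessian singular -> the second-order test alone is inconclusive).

Compute the Hessian H = grad^2 f:
  H = [[4, 0], [0, 7]]
Verify stationarity: grad f(x*) = H x* + g = (0, 0).
Eigenvalues of H: 4, 7.
Both eigenvalues > 0, so H is positive definite -> x* is a strict local min.

min


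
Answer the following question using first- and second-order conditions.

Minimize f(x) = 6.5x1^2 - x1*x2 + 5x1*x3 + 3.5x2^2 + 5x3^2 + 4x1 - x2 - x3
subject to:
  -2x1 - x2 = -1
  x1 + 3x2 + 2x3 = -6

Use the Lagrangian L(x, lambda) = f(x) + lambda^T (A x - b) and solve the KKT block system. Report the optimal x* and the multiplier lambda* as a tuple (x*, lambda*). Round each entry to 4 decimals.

Form the Lagrangian:
  L(x, lambda) = (1/2) x^T Q x + c^T x + lambda^T (A x - b)
Stationarity (grad_x L = 0): Q x + c + A^T lambda = 0.
Primal feasibility: A x = b.

This gives the KKT block system:
  [ Q   A^T ] [ x     ]   [-c ]
  [ A    0  ] [ lambda ] = [ b ]

Solving the linear system:
  x*      = (1.1057, -1.2113, -1.7358)
  lambda* = (8.6604, 6.4151)
  f(x*)   = 27.2604

x* = (1.1057, -1.2113, -1.7358), lambda* = (8.6604, 6.4151)


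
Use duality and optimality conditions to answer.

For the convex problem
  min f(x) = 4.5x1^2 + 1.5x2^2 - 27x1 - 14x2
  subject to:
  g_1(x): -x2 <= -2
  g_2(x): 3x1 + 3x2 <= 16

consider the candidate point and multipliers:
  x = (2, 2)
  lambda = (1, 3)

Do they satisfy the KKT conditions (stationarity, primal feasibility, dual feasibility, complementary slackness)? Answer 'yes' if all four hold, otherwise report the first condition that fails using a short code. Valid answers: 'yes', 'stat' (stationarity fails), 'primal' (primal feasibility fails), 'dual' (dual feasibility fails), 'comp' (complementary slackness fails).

Gradient of f: grad f(x) = Q x + c = (-9, -8)
Constraint values g_i(x) = a_i^T x - b_i:
  g_1((2, 2)) = 0
  g_2((2, 2)) = -4
Stationarity residual: grad f(x) + sum_i lambda_i a_i = (0, 0)
  -> stationarity OK
Primal feasibility (all g_i <= 0): OK
Dual feasibility (all lambda_i >= 0): OK
Complementary slackness (lambda_i * g_i(x) = 0 for all i): FAILS

Verdict: the first failing condition is complementary_slackness -> comp.

comp


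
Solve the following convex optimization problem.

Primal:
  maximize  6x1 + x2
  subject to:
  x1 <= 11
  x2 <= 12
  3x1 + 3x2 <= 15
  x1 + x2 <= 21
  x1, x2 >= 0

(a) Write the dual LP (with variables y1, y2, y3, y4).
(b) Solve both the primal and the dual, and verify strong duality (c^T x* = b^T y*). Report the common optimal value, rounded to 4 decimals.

The standard primal-dual pair for 'max c^T x s.t. A x <= b, x >= 0' is:
  Dual:  min b^T y  s.t.  A^T y >= c,  y >= 0.

So the dual LP is:
  minimize  11y1 + 12y2 + 15y3 + 21y4
  subject to:
    y1 + 3y3 + y4 >= 6
    y2 + 3y3 + y4 >= 1
    y1, y2, y3, y4 >= 0

Solving the primal: x* = (5, 0).
  primal value c^T x* = 30.
Solving the dual: y* = (0, 0, 2, 0).
  dual value b^T y* = 30.
Strong duality: c^T x* = b^T y*. Confirmed.

30


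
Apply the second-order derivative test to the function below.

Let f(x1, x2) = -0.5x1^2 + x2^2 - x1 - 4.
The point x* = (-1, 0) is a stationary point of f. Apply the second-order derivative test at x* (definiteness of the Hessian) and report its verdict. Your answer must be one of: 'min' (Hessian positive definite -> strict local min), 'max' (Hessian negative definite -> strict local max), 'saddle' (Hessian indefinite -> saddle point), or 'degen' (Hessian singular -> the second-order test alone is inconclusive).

Compute the Hessian H = grad^2 f:
  H = [[-1, 0], [0, 2]]
Verify stationarity: grad f(x*) = H x* + g = (0, 0).
Eigenvalues of H: -1, 2.
Eigenvalues have mixed signs, so H is indefinite -> x* is a saddle point.

saddle


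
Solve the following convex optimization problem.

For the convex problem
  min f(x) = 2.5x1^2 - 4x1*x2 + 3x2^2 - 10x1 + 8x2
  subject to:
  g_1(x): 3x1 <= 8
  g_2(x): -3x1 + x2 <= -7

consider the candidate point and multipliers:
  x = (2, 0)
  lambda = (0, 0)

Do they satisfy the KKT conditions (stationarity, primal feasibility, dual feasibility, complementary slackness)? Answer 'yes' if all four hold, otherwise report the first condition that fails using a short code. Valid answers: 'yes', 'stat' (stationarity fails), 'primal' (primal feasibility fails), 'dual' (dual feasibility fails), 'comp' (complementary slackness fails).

Gradient of f: grad f(x) = Q x + c = (0, 0)
Constraint values g_i(x) = a_i^T x - b_i:
  g_1((2, 0)) = -2
  g_2((2, 0)) = 1
Stationarity residual: grad f(x) + sum_i lambda_i a_i = (0, 0)
  -> stationarity OK
Primal feasibility (all g_i <= 0): FAILS
Dual feasibility (all lambda_i >= 0): OK
Complementary slackness (lambda_i * g_i(x) = 0 for all i): OK

Verdict: the first failing condition is primal_feasibility -> primal.

primal


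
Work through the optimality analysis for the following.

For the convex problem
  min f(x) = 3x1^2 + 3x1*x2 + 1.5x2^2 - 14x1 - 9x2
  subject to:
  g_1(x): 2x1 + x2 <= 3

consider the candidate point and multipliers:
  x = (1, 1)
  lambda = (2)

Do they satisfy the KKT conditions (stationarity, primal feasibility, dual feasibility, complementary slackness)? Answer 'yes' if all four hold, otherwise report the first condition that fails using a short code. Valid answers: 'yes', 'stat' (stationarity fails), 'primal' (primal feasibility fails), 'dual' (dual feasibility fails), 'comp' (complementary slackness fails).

Gradient of f: grad f(x) = Q x + c = (-5, -3)
Constraint values g_i(x) = a_i^T x - b_i:
  g_1((1, 1)) = 0
Stationarity residual: grad f(x) + sum_i lambda_i a_i = (-1, -1)
  -> stationarity FAILS
Primal feasibility (all g_i <= 0): OK
Dual feasibility (all lambda_i >= 0): OK
Complementary slackness (lambda_i * g_i(x) = 0 for all i): OK

Verdict: the first failing condition is stationarity -> stat.

stat


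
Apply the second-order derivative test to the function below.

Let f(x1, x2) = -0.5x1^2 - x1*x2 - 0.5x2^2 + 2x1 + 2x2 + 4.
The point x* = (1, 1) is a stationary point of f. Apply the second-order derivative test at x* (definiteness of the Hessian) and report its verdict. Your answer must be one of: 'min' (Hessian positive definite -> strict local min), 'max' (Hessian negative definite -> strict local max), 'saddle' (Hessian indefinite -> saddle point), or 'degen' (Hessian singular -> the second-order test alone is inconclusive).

Compute the Hessian H = grad^2 f:
  H = [[-1, -1], [-1, -1]]
Verify stationarity: grad f(x*) = H x* + g = (0, 0).
Eigenvalues of H: -2, 0.
H has a zero eigenvalue (singular; negative semidefinite but not definite), so H is neither positive definite, negative definite, nor indefinite. The second-order test alone is inconclusive -> degen.
(Indeed, f is constant along the null direction of H through x*, so x* is not a strict local extremum.)

degen


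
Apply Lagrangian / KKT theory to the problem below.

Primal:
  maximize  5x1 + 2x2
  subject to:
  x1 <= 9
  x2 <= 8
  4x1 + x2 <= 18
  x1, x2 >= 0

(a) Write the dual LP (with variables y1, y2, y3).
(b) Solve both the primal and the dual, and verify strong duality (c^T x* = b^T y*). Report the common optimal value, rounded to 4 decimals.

The standard primal-dual pair for 'max c^T x s.t. A x <= b, x >= 0' is:
  Dual:  min b^T y  s.t.  A^T y >= c,  y >= 0.

So the dual LP is:
  minimize  9y1 + 8y2 + 18y3
  subject to:
    y1 + 4y3 >= 5
    y2 + y3 >= 2
    y1, y2, y3 >= 0

Solving the primal: x* = (2.5, 8).
  primal value c^T x* = 28.5.
Solving the dual: y* = (0, 0.75, 1.25).
  dual value b^T y* = 28.5.
Strong duality: c^T x* = b^T y*. Confirmed.

28.5


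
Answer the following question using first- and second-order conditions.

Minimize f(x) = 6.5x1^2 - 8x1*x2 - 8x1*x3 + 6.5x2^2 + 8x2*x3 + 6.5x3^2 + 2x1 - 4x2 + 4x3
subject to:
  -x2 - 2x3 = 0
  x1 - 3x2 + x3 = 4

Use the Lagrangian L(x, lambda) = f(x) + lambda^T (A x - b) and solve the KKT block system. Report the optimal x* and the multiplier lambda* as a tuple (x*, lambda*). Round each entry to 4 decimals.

Form the Lagrangian:
  L(x, lambda) = (1/2) x^T Q x + c^T x + lambda^T (A x - b)
Stationarity (grad_x L = 0): Q x + c + A^T lambda = 0.
Primal feasibility: A x = b.

This gives the KKT block system:
  [ Q   A^T ] [ x     ]   [-c ]
  [ A    0  ] [ lambda ] = [ b ]

Solving the linear system:
  x*      = (-0.19, -1.1971, 0.5986)
  lambda* = (-0.2975, -4.319)
  f(x*)   = 12.0394

x* = (-0.19, -1.1971, 0.5986), lambda* = (-0.2975, -4.319)


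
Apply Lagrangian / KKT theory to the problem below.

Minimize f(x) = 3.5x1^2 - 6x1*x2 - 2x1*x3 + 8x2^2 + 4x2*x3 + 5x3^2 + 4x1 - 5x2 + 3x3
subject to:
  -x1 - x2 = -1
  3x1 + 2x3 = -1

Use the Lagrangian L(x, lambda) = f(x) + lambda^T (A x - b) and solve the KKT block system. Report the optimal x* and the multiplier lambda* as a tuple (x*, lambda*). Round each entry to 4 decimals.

Form the Lagrangian:
  L(x, lambda) = (1/2) x^T Q x + c^T x + lambda^T (A x - b)
Stationarity (grad_x L = 0): Q x + c + A^T lambda = 0.
Primal feasibility: A x = b.

This gives the KKT block system:
  [ Q   A^T ] [ x     ]   [-c ]
  [ A    0  ] [ lambda ] = [ b ]

Solving the linear system:
  x*      = (0.1722, 0.8278, -0.7583)
  lambda* = (4.1788, 0.8079)
  f(x*)   = -0.3692

x* = (0.1722, 0.8278, -0.7583), lambda* = (4.1788, 0.8079)


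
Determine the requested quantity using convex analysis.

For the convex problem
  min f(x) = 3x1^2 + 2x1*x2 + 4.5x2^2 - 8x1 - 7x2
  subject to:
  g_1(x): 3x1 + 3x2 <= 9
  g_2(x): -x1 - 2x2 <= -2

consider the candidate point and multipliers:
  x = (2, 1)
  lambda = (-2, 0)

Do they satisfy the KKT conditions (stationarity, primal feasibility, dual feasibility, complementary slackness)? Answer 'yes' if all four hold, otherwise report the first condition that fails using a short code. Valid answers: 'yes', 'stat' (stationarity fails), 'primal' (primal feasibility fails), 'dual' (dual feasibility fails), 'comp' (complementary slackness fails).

Gradient of f: grad f(x) = Q x + c = (6, 6)
Constraint values g_i(x) = a_i^T x - b_i:
  g_1((2, 1)) = 0
  g_2((2, 1)) = -2
Stationarity residual: grad f(x) + sum_i lambda_i a_i = (0, 0)
  -> stationarity OK
Primal feasibility (all g_i <= 0): OK
Dual feasibility (all lambda_i >= 0): FAILS
Complementary slackness (lambda_i * g_i(x) = 0 for all i): OK

Verdict: the first failing condition is dual_feasibility -> dual.

dual
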